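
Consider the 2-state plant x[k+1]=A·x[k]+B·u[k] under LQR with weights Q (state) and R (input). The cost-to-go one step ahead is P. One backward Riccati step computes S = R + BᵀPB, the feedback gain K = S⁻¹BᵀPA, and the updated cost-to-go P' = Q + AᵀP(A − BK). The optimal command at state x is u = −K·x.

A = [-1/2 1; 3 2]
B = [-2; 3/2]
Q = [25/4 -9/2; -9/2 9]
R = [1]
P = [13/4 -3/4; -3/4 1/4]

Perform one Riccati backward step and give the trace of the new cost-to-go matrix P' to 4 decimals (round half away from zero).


BᵀP = [-7.6250 1.8750]
S = R + BᵀPB = [1] + [18.0625] = [19.0625]
BᵀPA = [9.4375 -3.8750]
K = S⁻¹·BᵀPA = [0.4951 -0.2033]
A−BK = [0.4902 0.5934; 2.2574 2.3049]
AᵀP(A−BK) = [0.6402 0.2934; 0.2934 0.4623]
P' = Q + AᵀP(A−BK) = [6.8902 -4.2066; -4.2066 9.4623]
tr(P') = 16.3525

16.3525


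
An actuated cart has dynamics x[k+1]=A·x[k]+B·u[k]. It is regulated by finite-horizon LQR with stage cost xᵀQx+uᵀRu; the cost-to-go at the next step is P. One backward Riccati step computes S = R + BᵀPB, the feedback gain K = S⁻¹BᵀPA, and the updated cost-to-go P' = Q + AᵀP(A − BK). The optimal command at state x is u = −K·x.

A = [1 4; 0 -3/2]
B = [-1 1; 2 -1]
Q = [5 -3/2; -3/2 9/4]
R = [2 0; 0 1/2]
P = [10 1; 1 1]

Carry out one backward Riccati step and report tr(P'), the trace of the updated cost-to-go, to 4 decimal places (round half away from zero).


22.3674

BᵀP = [-8.0000 1.0000; 9.0000 0.0000]
S = R + BᵀPB = [2 0; 0 1/2] + [10.0000 -9.0000; -9.0000 9.0000] = [12.0000 -9.0000; -9.0000 9.5000]
BᵀPA = [-8.0000 -33.5000; 9.0000 36.0000]
K = S⁻¹·BᵀPA = [0.1515 0.1742; 1.0909 3.9545]
A−BK = [0.0606 0.2197; 0.7879 2.1061]
AᵀP(A−BK) = [1.3939 4.3030; 4.3030 13.7235]
P' = Q + AᵀP(A−BK) = [6.3939 2.8030; 2.8030 15.9735]
tr(P') = 22.3674


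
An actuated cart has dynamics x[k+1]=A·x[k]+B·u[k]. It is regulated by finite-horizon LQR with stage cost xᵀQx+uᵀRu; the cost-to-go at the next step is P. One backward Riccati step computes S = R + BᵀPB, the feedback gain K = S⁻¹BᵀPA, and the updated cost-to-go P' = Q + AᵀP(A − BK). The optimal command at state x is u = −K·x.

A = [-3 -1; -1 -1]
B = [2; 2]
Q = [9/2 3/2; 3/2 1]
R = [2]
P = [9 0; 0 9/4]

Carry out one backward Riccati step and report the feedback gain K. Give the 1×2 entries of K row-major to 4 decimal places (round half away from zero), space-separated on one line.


BᵀP = [18.0000 4.5000]
S = R + BᵀPB = [2] + [45.0000] = [47.0000]
BᵀPA = [-58.5000 -22.5000]
K = S⁻¹·BᵀPA = [-1.2447 -0.4787]
A−BK = [-0.5106 -0.0426; 1.4894 -0.0426]
AᵀP(A−BK) = [10.4362 1.2447; 1.2447 0.4787]
P' = Q + AᵀP(A−BK) = [14.9362 2.7447; 2.7447 1.4787]
tr(P') = 16.4149

-1.2447 -0.4787


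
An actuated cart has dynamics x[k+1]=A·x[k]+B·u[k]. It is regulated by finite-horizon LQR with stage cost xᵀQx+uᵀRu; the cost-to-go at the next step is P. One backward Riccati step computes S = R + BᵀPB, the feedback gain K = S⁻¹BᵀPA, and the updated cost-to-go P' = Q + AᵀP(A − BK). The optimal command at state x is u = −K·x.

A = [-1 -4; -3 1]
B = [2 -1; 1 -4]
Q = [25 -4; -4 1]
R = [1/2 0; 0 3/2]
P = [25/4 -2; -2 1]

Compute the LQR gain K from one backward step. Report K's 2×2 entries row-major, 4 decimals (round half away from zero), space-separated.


BᵀP = [10.5000 -3.0000; 1.7500 -2.0000]
S = R + BᵀPB = [1/2 0; 0 3/2] + [18.0000 1.5000; 1.5000 6.2500] = [18.5000 1.5000; 1.5000 7.7500]
BᵀPA = [-1.5000 -45.0000; 4.2500 -9.0000]
K = S⁻¹·BᵀPA = [-0.1275 -2.3756; 0.5731 -0.7015]
A−BK = [-0.1718 0.0496; -0.5802 0.5695]
AᵀP(A−BK) = [0.6231 -0.5819; -0.5819 3.7865]
P' = Q + AᵀP(A−BK) = [25.6231 -4.5819; -4.5819 4.7865]
tr(P') = 30.4097

-0.1275 -2.3756 0.5731 -0.7015


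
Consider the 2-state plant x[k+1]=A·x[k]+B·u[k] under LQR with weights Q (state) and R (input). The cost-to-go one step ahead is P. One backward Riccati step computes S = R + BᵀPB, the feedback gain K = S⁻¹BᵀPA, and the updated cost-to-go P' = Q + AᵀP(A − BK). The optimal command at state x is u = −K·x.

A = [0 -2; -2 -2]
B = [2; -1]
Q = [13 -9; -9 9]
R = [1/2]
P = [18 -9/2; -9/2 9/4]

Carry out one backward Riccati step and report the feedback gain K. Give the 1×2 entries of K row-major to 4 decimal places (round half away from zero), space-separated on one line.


BᵀP = [40.5000 -11.2500]
S = R + BᵀPB = [1/2] + [92.2500] = [92.7500]
BᵀPA = [22.5000 -58.5000]
K = S⁻¹·BᵀPA = [0.2426 -0.6307]
A−BK = [-0.4852 -0.7385; -1.7574 -2.6307]
AᵀP(A−BK) = [3.5418 5.1914; 5.1914 8.1024]
P' = Q + AᵀP(A−BK) = [16.5418 -3.8086; -3.8086 17.1024]
tr(P') = 33.6442

0.2426 -0.6307


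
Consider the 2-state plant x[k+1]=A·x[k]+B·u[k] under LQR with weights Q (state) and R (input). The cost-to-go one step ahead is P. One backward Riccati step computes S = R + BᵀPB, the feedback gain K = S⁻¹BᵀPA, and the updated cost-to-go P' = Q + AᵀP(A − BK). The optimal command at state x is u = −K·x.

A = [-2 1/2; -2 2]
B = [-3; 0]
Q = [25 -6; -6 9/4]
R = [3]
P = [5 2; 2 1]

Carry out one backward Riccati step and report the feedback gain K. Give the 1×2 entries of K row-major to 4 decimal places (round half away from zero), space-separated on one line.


0.8750 -0.4063

BᵀP = [-15.0000 -6.0000]
S = R + BᵀPB = [3] + [45.0000] = [48.0000]
BᵀPA = [42.0000 -19.5000]
K = S⁻¹·BᵀPA = [0.8750 -0.4063]
A−BK = [0.6250 -0.7188; -2.0000 2.0000]
AᵀP(A−BK) = [3.2500 -1.9375; -1.9375 1.3281]
P' = Q + AᵀP(A−BK) = [28.2500 -7.9375; -7.9375 3.5781]
tr(P') = 31.8281


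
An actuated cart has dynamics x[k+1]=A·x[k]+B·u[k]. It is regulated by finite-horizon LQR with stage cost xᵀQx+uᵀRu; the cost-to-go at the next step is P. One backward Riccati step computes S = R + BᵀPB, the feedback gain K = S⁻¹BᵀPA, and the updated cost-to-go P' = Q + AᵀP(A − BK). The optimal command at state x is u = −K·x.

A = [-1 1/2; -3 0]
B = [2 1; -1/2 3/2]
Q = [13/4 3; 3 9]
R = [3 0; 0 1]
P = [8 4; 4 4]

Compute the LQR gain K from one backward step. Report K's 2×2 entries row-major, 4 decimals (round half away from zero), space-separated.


BᵀP = [14.0000 6.0000; 14.0000 10.0000]
S = R + BᵀPB = [3 0; 0 1] + [25.0000 23.0000; 23.0000 29.0000] = [28.0000 23.0000; 23.0000 30.0000]
BᵀPA = [-32.0000 7.0000; -44.0000 7.0000]
K = S⁻¹·BᵀPA = [0.1672 0.1576; -1.5949 0.1125]
A−BK = [0.2605 0.0723; -0.5241 -0.0900]
AᵀP(A−BK) = [3.1768 -0.0064; -0.0064 0.1093]
P' = Q + AᵀP(A−BK) = [6.4268 2.9936; 2.9936 9.1093]
tr(P') = 15.5362

0.1672 0.1576 -1.5949 0.1125


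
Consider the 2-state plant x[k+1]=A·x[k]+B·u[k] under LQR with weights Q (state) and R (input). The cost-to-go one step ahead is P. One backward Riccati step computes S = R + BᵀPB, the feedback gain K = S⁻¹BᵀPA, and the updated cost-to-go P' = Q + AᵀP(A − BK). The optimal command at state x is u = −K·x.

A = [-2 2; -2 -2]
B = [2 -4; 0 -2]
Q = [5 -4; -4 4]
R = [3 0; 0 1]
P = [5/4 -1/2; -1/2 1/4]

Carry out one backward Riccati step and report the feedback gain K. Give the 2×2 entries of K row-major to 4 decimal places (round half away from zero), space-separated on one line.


-0.0417 0.2083 0.3333 -0.6667

BᵀP = [2.5000 -1.0000; -4.0000 1.5000]
S = R + BᵀPB = [3 0; 0 1] + [5.0000 -8.0000; -8.0000 13.0000] = [8.0000 -8.0000; -8.0000 14.0000]
BᵀPA = [-3.0000 7.0000; 5.0000 -11.0000]
K = S⁻¹·BᵀPA = [-0.0417 0.2083; 0.3333 -0.6667]
A−BK = [-0.5833 -1.0833; -1.3333 -3.3333]
AᵀP(A−BK) = [0.2083 -0.0417; -0.0417 1.2083]
P' = Q + AᵀP(A−BK) = [5.2083 -4.0417; -4.0417 5.2083]
tr(P') = 10.4167


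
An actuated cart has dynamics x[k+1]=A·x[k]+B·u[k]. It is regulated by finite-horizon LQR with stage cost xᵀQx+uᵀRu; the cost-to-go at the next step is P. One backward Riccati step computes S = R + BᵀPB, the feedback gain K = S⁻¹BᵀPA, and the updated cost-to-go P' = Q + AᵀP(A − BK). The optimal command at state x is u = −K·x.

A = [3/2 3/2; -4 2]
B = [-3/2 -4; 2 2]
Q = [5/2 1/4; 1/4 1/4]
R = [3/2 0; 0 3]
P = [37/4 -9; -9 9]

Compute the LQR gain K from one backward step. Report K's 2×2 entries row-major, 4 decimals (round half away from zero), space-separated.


-0.7543 0.1913 -0.4677 -0.0330

BᵀP = [-31.8750 31.5000; -55.0000 54.0000]
S = R + BᵀPB = [3/2 0; 0 3] + [110.8125 190.5000; 190.5000 328.0000] = [112.3125 190.5000; 190.5000 331.0000]
BᵀPA = [-173.8125 15.1875; -298.5000 25.5000]
K = S⁻¹·BᵀPA = [-0.7543 0.1913; -0.4677 -0.0330]
A−BK = [-1.5022 1.6547; -1.5560 1.6835]
AᵀP(A−BK) = [2.0999 -0.8054; -0.8054 0.7502]
P' = Q + AᵀP(A−BK) = [4.5999 -0.5554; -0.5554 1.0002]
tr(P') = 5.6000


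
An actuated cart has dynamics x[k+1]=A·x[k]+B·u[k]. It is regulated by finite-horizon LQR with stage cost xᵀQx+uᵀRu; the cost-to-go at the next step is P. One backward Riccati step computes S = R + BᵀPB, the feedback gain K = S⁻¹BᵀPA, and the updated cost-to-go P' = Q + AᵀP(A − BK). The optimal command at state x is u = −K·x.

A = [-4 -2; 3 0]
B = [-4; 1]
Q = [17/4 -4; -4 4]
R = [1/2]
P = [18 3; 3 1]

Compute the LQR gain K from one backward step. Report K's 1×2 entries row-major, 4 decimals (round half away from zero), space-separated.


0.9153 0.5198

BᵀP = [-69.0000 -11.0000]
S = R + BᵀPB = [1/2] + [265.0000] = [265.5000]
BᵀPA = [243.0000 138.0000]
K = S⁻¹·BᵀPA = [0.9153 0.5198]
A−BK = [-0.3390 0.0791; 2.0847 -0.5198]
AᵀP(A−BK) = [2.5932 -0.3051; -0.3051 0.2712]
P' = Q + AᵀP(A−BK) = [6.8432 -4.3051; -4.3051 4.2712]
tr(P') = 11.1144


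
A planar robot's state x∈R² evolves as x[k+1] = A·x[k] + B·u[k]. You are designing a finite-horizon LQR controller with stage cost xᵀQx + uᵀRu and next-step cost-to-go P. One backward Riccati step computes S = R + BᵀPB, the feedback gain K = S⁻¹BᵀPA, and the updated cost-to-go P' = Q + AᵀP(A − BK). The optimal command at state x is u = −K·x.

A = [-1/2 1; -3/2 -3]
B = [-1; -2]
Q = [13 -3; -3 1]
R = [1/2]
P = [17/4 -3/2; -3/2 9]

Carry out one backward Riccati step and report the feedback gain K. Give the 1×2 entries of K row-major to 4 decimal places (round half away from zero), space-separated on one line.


0.7302 1.3885

BᵀP = [-1.2500 -16.5000]
S = R + BᵀPB = [1/2] + [34.2500] = [34.7500]
BᵀPA = [25.3750 48.2500]
K = S⁻¹·BᵀPA = [0.7302 1.3885]
A−BK = [0.2302 2.3885; -0.0396 -0.2230]
AᵀP(A−BK) = [0.5333 3.1421; 3.1421 27.2554]
P' = Q + AᵀP(A−BK) = [13.5333 0.1421; 0.1421 28.2554]
tr(P') = 41.7887


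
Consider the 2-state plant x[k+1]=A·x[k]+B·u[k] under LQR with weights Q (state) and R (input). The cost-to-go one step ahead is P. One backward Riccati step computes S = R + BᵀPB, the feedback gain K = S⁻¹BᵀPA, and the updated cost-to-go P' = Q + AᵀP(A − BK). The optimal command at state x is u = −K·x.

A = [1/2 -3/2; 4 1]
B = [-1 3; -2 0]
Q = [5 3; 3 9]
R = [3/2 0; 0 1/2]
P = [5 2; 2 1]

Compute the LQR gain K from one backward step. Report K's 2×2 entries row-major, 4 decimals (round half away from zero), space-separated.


BᵀP = [-9.0000 -4.0000; 15.0000 6.0000]
S = R + BᵀPB = [3/2 0; 0 1/2] + [17.0000 -27.0000; -27.0000 45.0000] = [18.5000 -27.0000; -27.0000 45.5000]
BᵀPA = [-20.5000 9.5000; 31.5000 -16.5000]
K = S⁻¹·BᵀPA = [-0.7295 -0.1175; 0.2594 -0.4324]
A−BK = [-1.0078 -0.3204; 2.5410 0.7650]
AᵀP(A−BK) = [2.1236 0.4606; 0.4606 0.2323]
P' = Q + AᵀP(A−BK) = [7.1236 3.4606; 3.4606 9.2323]
tr(P') = 16.3559

-0.7295 -0.1175 0.2594 -0.4324


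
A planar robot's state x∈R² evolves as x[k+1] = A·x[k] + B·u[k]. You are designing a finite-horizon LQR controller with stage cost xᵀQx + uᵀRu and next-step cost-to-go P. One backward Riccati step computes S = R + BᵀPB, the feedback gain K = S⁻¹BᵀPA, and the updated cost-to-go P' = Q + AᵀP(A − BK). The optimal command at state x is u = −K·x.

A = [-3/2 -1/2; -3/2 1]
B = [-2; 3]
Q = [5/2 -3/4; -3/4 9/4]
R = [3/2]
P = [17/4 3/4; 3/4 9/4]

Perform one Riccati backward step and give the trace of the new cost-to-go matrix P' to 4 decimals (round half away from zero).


22.8792

BᵀP = [-6.2500 5.2500]
S = R + BᵀPB = [3/2] + [28.2500] = [29.7500]
BᵀPA = [1.5000 8.3750]
K = S⁻¹·BᵀPA = [0.0504 0.2815]
A−BK = [-1.3992 0.0630; -1.6513 0.1555]
AᵀP(A−BK) = [17.9244 -1.1723; -1.1723 0.2048]
P' = Q + AᵀP(A−BK) = [20.4244 -1.9223; -1.9223 2.4548]
tr(P') = 22.8792


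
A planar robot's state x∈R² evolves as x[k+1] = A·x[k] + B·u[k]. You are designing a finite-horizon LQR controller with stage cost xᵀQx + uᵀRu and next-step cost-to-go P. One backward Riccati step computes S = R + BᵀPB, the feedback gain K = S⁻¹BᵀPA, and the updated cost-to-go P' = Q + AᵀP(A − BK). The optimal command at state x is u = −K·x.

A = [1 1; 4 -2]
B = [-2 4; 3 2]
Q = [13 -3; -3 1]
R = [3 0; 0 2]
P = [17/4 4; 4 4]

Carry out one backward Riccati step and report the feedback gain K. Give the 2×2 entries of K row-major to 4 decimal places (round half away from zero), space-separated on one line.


BᵀP = [3.5000 4.0000; 25.0000 24.0000]
S = R + BᵀPB = [3 0; 0 2] + [5.0000 22.0000; 22.0000 148.0000] = [8.0000 22.0000; 22.0000 150.0000]
BᵀPA = [19.5000 -4.5000; 121.0000 -23.0000]
K = S⁻¹·BᵀPA = [0.3673 -0.2360; 0.7528 -0.1187]
A−BK = [-1.2765 1.0028; 1.3925 -1.0545]
AᵀP(A−BK) = [1.9993 -0.7828; -0.7828 0.4574]
P' = Q + AᵀP(A−BK) = [14.9993 -3.7828; -3.7828 1.4574]
tr(P') = 16.4567

0.3673 -0.2360 0.7528 -0.1187


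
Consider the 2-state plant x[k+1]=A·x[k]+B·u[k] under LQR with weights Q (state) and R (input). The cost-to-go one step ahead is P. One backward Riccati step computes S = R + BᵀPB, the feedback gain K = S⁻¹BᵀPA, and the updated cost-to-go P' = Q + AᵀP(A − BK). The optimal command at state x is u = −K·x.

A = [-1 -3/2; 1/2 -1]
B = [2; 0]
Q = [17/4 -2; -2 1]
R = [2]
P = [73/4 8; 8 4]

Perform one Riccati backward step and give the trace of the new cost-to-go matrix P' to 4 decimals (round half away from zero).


7.9917

BᵀP = [36.5000 16.0000]
S = R + BᵀPB = [2] + [73.0000] = [75.0000]
BᵀPA = [-28.5000 -70.7500]
K = S⁻¹·BᵀPA = [-0.3800 -0.9433]
A−BK = [-0.2400 0.3867; 0.5000 -1.0000]
AᵀP(A−BK) = [0.4200 0.4900; 0.4900 2.3217]
P' = Q + AᵀP(A−BK) = [4.6700 -1.5100; -1.5100 3.3217]
tr(P') = 7.9917


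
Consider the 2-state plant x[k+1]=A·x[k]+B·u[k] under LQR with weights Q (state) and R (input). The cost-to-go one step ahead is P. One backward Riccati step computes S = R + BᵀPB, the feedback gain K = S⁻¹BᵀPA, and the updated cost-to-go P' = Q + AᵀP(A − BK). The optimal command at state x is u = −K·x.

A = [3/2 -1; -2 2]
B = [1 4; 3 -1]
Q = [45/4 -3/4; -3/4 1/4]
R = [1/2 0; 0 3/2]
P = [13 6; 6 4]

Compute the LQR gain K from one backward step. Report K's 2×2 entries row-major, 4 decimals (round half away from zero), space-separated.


BᵀP = [31.0000 18.0000; 46.0000 20.0000]
S = R + BᵀPB = [1/2 0; 0 3/2] + [85.0000 106.0000; 106.0000 164.0000] = [85.5000 106.0000; 106.0000 165.5000]
BᵀPA = [10.5000 5.0000; 29.0000 -6.0000]
K = S⁻¹·BᵀPA = [-0.4585 0.5022; 0.4689 -0.3579]
A−BK = [0.0829 -0.0706; -0.1555 0.1355]
AᵀP(A−BK) = [0.4663 -0.3940; -0.3940 0.3417]
P' = Q + AᵀP(A−BK) = [11.7163 -1.1440; -1.1440 0.5917]
tr(P') = 12.3080

-0.4585 0.5022 0.4689 -0.3579


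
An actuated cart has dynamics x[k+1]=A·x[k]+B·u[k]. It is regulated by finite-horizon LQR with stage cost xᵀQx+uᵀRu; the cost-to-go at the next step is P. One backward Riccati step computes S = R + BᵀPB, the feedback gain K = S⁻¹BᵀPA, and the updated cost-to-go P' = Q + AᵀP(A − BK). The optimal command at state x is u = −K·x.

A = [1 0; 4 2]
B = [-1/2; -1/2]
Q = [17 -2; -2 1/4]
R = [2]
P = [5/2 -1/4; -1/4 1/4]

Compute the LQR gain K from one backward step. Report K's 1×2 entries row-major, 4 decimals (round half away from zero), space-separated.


-0.4390 0.0000

BᵀP = [-1.1250 0.0000]
S = R + BᵀPB = [2] + [0.5625] = [2.5625]
BᵀPA = [-1.1250 0.0000]
K = S⁻¹·BᵀPA = [-0.4390 0.0000]
A−BK = [0.7805 0.0000; 3.7805 2.0000]
AᵀP(A−BK) = [4.0061 1.5000; 1.5000 1.0000]
P' = Q + AᵀP(A−BK) = [21.0061 -0.5000; -0.5000 1.2500]
tr(P') = 22.2561


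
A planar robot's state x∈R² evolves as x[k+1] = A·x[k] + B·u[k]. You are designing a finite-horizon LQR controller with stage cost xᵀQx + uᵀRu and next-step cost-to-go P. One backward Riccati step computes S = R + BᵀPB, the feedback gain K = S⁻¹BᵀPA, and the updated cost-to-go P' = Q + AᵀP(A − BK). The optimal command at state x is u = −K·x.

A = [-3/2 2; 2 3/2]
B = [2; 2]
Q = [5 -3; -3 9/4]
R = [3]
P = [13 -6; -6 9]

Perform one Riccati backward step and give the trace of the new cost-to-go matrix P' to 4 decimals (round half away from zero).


BᵀP = [14.0000 6.0000]
S = R + BᵀPB = [3] + [40.0000] = [43.0000]
BᵀPA = [-9.0000 37.0000]
K = S⁻¹·BᵀPA = [-0.2093 0.8605]
A−BK = [-1.0814 0.2791; 2.4186 -0.2209]
AᵀP(A−BK) = [99.3663 -14.7558; -14.7558 4.4128]
P' = Q + AᵀP(A−BK) = [104.3663 -17.7558; -17.7558 6.6628]
tr(P') = 111.0291

111.0291


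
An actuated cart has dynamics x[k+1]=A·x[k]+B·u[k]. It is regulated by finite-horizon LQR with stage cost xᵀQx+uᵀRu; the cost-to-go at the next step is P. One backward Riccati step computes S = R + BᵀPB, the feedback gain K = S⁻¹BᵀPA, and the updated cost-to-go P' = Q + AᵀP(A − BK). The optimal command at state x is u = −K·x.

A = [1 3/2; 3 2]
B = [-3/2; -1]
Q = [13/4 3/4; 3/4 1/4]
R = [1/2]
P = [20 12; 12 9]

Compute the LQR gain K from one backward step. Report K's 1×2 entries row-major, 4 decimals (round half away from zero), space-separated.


-1.3591 -1.2928

BᵀP = [-42.0000 -27.0000]
S = R + BᵀPB = [1/2] + [90.0000] = [90.5000]
BᵀPA = [-123.0000 -117.0000]
K = S⁻¹·BᵀPA = [-1.3591 -1.2928]
A−BK = [-1.0387 -0.4392; 1.6409 0.7072]
AᵀP(A−BK) = [5.8287 2.9834; 2.9834 1.7403]
P' = Q + AᵀP(A−BK) = [9.0787 3.7334; 3.7334 1.9903]
tr(P') = 11.0691


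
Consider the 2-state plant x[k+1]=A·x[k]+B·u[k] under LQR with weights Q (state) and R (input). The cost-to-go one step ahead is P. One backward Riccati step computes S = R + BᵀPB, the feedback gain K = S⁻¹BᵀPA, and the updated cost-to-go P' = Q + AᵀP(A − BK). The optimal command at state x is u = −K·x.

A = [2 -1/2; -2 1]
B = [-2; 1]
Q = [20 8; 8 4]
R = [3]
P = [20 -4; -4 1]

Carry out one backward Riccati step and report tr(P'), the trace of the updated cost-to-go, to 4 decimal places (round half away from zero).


BᵀP = [-44.0000 9.0000]
S = R + BᵀPB = [3] + [97.0000] = [100.0000]
BᵀPA = [-106.0000 31.0000]
K = S⁻¹·BᵀPA = [-1.0600 0.3100]
A−BK = [-0.1200 0.1200; -0.9400 0.6900]
AᵀP(A−BK) = [3.6400 -1.1400; -1.1400 0.3900]
P' = Q + AᵀP(A−BK) = [23.6400 6.8600; 6.8600 4.3900]
tr(P') = 28.0300

28.0300


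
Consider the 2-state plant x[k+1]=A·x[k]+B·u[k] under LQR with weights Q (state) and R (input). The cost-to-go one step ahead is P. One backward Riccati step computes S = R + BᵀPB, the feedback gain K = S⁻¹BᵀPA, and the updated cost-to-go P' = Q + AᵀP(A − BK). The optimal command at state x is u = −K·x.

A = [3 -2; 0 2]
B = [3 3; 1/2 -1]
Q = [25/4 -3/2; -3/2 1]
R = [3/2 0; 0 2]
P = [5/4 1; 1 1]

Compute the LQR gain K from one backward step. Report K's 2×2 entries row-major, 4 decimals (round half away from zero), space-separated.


0.6218 0.0323 0.3028 -0.2180

BᵀP = [4.2500 3.5000; 2.7500 2.0000]
S = R + BᵀPB = [3/2 0; 0 2] + [14.5000 9.2500; 9.2500 6.2500] = [16.0000 9.2500; 9.2500 8.2500]
BᵀPA = [12.7500 -1.5000; 8.2500 -1.5000]
K = S⁻¹·BᵀPA = [0.6218 0.0323; 0.3028 -0.2180]
A−BK = [0.2261 -1.4428; -0.0081 1.7658]
AᵀP(A−BK) = [0.8237 -0.1131; -0.1131 0.7214]
P' = Q + AᵀP(A−BK) = [7.0737 -1.6131; -1.6131 1.7214]
tr(P') = 8.7951


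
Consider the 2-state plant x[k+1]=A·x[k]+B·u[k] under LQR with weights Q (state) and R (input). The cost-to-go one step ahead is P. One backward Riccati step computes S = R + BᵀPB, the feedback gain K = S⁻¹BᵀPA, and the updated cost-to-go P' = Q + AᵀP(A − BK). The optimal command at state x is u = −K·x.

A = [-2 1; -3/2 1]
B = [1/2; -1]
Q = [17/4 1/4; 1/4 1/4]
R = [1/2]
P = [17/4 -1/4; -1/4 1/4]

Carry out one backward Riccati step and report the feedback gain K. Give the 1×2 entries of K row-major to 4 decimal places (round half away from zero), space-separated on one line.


-2.0303 0.9697

BᵀP = [2.3750 -0.3750]
S = R + BᵀPB = [1/2] + [1.5625] = [2.0625]
BᵀPA = [-4.1875 2.0000]
K = S⁻¹·BᵀPA = [-2.0303 0.9697]
A−BK = [-0.9848 0.5152; -3.5303 1.9697]
AᵀP(A−BK) = [7.5606 -3.9394; -3.9394 2.0606]
P' = Q + AᵀP(A−BK) = [11.8106 -3.6894; -3.6894 2.3106]
tr(P') = 14.1212


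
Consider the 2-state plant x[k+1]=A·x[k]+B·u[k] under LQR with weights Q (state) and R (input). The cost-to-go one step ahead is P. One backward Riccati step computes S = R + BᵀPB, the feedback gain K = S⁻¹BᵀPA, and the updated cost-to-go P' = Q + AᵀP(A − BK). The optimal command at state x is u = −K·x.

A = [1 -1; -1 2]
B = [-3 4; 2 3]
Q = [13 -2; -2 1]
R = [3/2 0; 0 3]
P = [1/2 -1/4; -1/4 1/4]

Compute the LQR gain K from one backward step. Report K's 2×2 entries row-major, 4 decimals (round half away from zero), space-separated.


-0.3157 0.4627 0.0218 0.0299

BᵀP = [-2.0000 1.2500; 1.2500 -0.2500]
S = R + BᵀPB = [3/2 0; 0 3] + [8.5000 -4.2500; -4.2500 4.2500] = [10.0000 -4.2500; -4.2500 7.2500]
BᵀPA = [-3.2500 4.5000; 1.5000 -1.7500]
K = S⁻¹·BᵀPA = [-0.3157 0.4627; 0.0218 0.0299]
A−BK = [-0.0344 0.2687; -0.4340 0.9851]
AᵀP(A−BK) = [0.1912 -0.2910; -0.2910 0.4701]
P' = Q + AᵀP(A−BK) = [13.1912 -2.2910; -2.2910 1.4701]
tr(P') = 14.6613


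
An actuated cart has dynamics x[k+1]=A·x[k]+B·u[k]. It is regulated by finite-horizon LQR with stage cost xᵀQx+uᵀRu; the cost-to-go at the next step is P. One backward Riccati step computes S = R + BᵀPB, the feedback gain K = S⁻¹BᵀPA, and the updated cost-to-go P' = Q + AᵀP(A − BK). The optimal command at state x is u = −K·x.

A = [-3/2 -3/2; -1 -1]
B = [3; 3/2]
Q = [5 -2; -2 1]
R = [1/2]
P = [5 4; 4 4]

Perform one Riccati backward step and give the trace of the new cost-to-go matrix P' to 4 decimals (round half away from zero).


6.3508

BᵀP = [21.0000 18.0000]
S = R + BᵀPB = [1/2] + [90.0000] = [90.5000]
BᵀPA = [-49.5000 -49.5000]
K = S⁻¹·BᵀPA = [-0.5470 -0.5470]
A−BK = [0.1409 0.1409; -0.1796 -0.1796]
AᵀP(A−BK) = [0.1754 0.1754; 0.1754 0.1754]
P' = Q + AᵀP(A−BK) = [5.1754 -1.8246; -1.8246 1.1754]
tr(P') = 6.3508


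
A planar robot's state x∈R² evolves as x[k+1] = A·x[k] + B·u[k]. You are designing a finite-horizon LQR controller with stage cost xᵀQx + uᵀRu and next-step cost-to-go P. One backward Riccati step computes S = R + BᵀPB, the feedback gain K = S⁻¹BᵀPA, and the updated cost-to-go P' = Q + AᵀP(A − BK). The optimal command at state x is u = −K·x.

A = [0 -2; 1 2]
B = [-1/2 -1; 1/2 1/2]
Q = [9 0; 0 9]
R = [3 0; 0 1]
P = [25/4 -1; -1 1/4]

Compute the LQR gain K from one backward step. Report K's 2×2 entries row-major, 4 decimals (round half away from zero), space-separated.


BᵀP = [-3.6250 0.6250; -6.7500 1.1250]
S = R + BᵀPB = [3 0; 0 1] + [2.1250 3.9375; 3.9375 7.3125] = [5.1250 3.9375; 3.9375 8.3125]
BᵀPA = [0.6250 8.5000; 1.1250 15.7500]
K = S⁻¹·BᵀPA = [0.0283 0.3189; 0.1220 1.7437]
A−BK = [0.1361 -0.0969; 0.9249 0.9687]
AᵀP(A−BK) = [0.0951 0.3391; 0.3391 3.8264]
P' = Q + AᵀP(A−BK) = [9.0951 0.3391; 0.3391 12.8264]
tr(P') = 21.9216

0.0283 0.3189 0.1220 1.7437


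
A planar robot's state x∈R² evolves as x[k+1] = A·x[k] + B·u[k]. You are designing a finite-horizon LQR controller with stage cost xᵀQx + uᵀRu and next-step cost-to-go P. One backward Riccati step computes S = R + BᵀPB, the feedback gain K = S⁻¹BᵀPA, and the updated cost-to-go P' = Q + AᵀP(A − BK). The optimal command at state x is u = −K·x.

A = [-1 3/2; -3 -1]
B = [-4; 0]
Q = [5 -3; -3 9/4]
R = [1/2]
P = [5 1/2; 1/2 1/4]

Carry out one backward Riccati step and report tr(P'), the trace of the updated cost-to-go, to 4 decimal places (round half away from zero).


9.3634

BᵀP = [-20.0000 -2.0000]
S = R + BᵀPB = [1/2] + [80.0000] = [80.5000]
BᵀPA = [26.0000 -28.0000]
K = S⁻¹·BᵀPA = [0.3230 -0.3478]
A−BK = [0.2919 0.1087; -3.0000 -1.0000]
AᵀP(A−BK) = [1.8525 0.5435; 0.5435 0.2609]
P' = Q + AᵀP(A−BK) = [6.8525 -2.4565; -2.4565 2.5109]
tr(P') = 9.3634


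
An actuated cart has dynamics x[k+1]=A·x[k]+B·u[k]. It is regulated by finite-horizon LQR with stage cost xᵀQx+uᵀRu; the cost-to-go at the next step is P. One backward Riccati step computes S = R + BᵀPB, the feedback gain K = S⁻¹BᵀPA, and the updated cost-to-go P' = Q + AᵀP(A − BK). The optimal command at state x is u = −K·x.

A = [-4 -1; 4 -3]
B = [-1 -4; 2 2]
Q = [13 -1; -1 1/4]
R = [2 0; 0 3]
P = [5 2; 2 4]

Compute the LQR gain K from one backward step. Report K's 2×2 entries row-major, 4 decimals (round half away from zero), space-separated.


BᵀP = [-1.0000 6.0000; -16.0000 0.0000]
S = R + BᵀPB = [2 0; 0 3] + [13.0000 16.0000; 16.0000 64.0000] = [15.0000 16.0000; 16.0000 67.0000]
BᵀPA = [28.0000 -17.0000; 64.0000 16.0000]
K = S⁻¹·BᵀPA = [1.1375 -1.8625; 0.6836 0.6836]
A−BK = [-0.1282 -0.1282; 0.3578 -0.6422]
AᵀP(A−BK) = [4.4005 -3.5995; -3.5995 10.4005]
P' = Q + AᵀP(A−BK) = [17.4005 -4.5995; -4.5995 10.6505]
tr(P') = 28.0511

1.1375 -1.8625 0.6836 0.6836


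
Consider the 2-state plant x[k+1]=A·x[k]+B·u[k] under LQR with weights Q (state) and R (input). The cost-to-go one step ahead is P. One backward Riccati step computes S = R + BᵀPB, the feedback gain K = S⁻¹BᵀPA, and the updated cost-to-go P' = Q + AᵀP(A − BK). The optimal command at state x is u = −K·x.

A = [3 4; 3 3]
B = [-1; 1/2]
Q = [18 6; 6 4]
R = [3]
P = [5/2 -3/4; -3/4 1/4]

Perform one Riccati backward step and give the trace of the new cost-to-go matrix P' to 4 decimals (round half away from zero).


39.3193

BᵀP = [-2.8750 0.8750]
S = R + BᵀPB = [3] + [3.3125] = [6.3125]
BᵀPA = [-6.0000 -8.8750]
K = S⁻¹·BᵀPA = [-0.9505 -1.4059]
A−BK = [2.0495 2.5941; 3.4752 3.7030]
AᵀP(A−BK) = [5.5470 8.0644; 8.0644 11.7723]
P' = Q + AᵀP(A−BK) = [23.5470 14.0644; 14.0644 15.7723]
tr(P') = 39.3193


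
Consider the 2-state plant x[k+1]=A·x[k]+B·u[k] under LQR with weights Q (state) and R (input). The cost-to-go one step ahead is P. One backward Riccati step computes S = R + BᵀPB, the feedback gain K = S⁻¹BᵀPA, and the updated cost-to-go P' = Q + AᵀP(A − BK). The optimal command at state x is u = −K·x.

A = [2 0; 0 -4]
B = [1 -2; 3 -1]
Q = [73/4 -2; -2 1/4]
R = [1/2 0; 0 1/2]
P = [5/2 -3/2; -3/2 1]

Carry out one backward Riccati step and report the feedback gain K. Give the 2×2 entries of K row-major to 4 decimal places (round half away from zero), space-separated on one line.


BᵀP = [-2.0000 1.5000; -3.5000 2.0000]
S = R + BᵀPB = [1/2 0; 0 1/2] + [2.5000 2.5000; 2.5000 5.0000] = [3.0000 2.5000; 2.5000 5.5000]
BᵀPA = [-4.0000 -6.0000; -7.0000 -8.0000]
K = S⁻¹·BᵀPA = [-0.4390 -1.2683; -1.0732 -0.8780]
A−BK = [0.2927 -0.4878; 0.2439 -1.0732]
AᵀP(A−BK) = [0.7317 0.7805; 0.7805 1.3659]
P' = Q + AᵀP(A−BK) = [18.9817 -1.2195; -1.2195 1.6159]
tr(P') = 20.5976

-0.4390 -1.2683 -1.0732 -0.8780


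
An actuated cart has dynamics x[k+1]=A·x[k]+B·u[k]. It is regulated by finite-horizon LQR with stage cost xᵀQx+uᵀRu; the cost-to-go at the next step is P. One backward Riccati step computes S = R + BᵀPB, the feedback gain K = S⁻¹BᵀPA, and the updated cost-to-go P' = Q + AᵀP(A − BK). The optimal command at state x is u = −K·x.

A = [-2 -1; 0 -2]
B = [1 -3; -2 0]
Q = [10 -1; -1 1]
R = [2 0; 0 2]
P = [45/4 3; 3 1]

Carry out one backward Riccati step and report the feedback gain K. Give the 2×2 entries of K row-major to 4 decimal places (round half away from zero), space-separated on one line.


BᵀP = [5.2500 1.0000; -33.7500 -9.0000]
S = R + BᵀPB = [2 0; 0 2] + [3.2500 -15.7500; -15.7500 101.2500] = [5.2500 -15.7500; -15.7500 103.2500]
BᵀPA = [-10.5000 -7.2500; 67.5000 51.7500]
K = S⁻¹·BᵀPA = [-0.0714 0.2262; 0.6429 0.5357]
A−BK = [0.0000 0.3810; -0.1429 -1.5476]
AᵀP(A−BK) = [0.8571 0.7143; 0.7143 1.1667]
P' = Q + AᵀP(A−BK) = [10.8571 -0.2857; -0.2857 2.1667]
tr(P') = 13.0238

-0.0714 0.2262 0.6429 0.5357


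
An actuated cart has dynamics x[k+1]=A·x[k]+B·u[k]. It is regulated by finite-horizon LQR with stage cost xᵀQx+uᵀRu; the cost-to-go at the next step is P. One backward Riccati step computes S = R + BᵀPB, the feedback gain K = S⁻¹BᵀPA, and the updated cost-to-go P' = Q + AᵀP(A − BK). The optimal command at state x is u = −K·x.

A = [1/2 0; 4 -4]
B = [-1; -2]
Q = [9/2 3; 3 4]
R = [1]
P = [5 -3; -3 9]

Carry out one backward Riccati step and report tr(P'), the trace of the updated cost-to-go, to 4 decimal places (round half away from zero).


BᵀP = [1.0000 -15.0000]
S = R + BᵀPB = [1] + [29.0000] = [30.0000]
BᵀPA = [-59.5000 60.0000]
K = S⁻¹·BᵀPA = [-1.9833 2.0000]
A−BK = [-1.4833 2.0000; 0.0333 0.0000]
AᵀP(A−BK) = [15.2417 -19.0000; -19.0000 24.0000]
P' = Q + AᵀP(A−BK) = [19.7417 -16.0000; -16.0000 28.0000]
tr(P') = 47.7417

47.7417


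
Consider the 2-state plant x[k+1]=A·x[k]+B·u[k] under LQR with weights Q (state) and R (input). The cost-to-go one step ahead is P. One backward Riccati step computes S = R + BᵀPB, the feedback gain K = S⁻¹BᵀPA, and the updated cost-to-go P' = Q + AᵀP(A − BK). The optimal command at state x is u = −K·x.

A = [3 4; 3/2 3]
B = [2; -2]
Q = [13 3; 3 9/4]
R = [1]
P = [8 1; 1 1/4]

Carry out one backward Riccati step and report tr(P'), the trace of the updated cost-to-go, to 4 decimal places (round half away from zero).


34.9736

BᵀP = [14.0000 1.5000]
S = R + BᵀPB = [1] + [25.0000] = [26.0000]
BᵀPA = [44.2500 60.5000]
K = S⁻¹·BᵀPA = [1.7019 2.3269]
A−BK = [-0.4038 -0.6538; 4.9038 7.6538]
AᵀP(A−BK) = [6.2524 9.1587; 9.1587 13.4712]
P' = Q + AᵀP(A−BK) = [19.2524 12.1587; 12.1587 15.7212]
tr(P') = 34.9736


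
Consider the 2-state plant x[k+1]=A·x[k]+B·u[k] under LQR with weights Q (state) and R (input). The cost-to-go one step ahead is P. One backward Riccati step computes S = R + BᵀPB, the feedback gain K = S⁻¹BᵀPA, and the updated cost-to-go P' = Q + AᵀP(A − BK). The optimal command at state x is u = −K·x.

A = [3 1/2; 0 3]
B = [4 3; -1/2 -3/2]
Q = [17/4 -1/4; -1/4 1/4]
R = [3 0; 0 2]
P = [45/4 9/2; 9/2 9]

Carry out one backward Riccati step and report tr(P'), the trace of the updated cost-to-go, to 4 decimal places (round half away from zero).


BᵀP = [42.7500 13.5000; 27.0000 0.0000]
S = R + BᵀPB = [3 0; 0 2] + [164.2500 108.0000; 108.0000 81.0000] = [167.2500 108.0000; 108.0000 83.0000]
BᵀPA = [128.2500 61.8750; 81.0000 13.5000]
K = S⁻¹·BᵀPA = [0.8553 1.6583; -0.1370 -1.9951]
A−BK = [-0.0101 -0.1478; 0.2222 0.8365]
AᵀP(A−BK) = [2.6571 6.3049; 6.3049 21.6409]
P' = Q + AᵀP(A−BK) = [6.9071 6.0549; 6.0549 21.8909]
tr(P') = 28.7980

28.7980


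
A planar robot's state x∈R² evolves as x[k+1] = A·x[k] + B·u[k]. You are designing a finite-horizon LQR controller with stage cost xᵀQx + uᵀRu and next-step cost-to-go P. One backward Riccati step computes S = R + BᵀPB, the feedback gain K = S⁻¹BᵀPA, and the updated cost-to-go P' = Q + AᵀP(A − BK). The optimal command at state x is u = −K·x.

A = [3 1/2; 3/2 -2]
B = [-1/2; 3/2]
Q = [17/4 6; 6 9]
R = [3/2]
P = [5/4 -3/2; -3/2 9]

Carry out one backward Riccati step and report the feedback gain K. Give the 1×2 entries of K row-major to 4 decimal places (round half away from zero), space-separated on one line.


0.5244 -1.2314

BᵀP = [-2.8750 14.2500]
S = R + BᵀPB = [3/2] + [22.8125] = [24.3125]
BᵀPA = [12.7500 -29.9375]
K = S⁻¹·BᵀPA = [0.5244 -1.2314]
A−BK = [3.2622 -0.1157; 0.7134 -0.1530]
AᵀP(A−BK) = [11.3136 -1.5501; -1.5501 2.4486]
P' = Q + AᵀP(A−BK) = [15.5636 4.4499; 4.4499 11.4486]
tr(P') = 27.0122


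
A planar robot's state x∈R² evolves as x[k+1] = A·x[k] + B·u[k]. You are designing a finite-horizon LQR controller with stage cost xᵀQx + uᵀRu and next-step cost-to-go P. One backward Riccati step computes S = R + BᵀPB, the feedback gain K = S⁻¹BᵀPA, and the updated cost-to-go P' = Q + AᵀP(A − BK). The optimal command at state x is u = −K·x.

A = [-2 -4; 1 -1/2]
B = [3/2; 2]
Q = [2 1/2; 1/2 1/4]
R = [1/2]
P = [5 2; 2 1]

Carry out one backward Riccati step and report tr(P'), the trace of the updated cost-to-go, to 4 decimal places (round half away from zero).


7.0586

BᵀP = [11.5000 5.0000]
S = R + BᵀPB = [1/2] + [27.2500] = [27.7500]
BᵀPA = [-18.0000 -48.5000]
K = S⁻¹·BᵀPA = [-0.6486 -1.7477]
A−BK = [-1.0270 -1.3784; 2.2973 2.9955]
AᵀP(A−BK) = [1.3243 2.0405; 2.0405 3.4842]
P' = Q + AᵀP(A−BK) = [3.3243 2.5405; 2.5405 3.7342]
tr(P') = 7.0586


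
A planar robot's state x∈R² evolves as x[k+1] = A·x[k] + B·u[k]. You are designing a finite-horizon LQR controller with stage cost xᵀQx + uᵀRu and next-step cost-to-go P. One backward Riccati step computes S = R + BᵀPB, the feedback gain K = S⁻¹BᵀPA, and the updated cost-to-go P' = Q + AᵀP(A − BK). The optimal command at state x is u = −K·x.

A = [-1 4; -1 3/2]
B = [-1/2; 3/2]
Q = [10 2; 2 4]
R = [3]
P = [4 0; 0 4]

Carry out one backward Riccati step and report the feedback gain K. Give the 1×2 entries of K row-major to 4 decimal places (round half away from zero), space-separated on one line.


BᵀP = [-2.0000 6.0000]
S = R + BᵀPB = [3] + [10.0000] = [13.0000]
BᵀPA = [-4.0000 1.0000]
K = S⁻¹·BᵀPA = [-0.3077 0.0769]
A−BK = [-1.1538 4.0385; -0.5385 1.3846]
AᵀP(A−BK) = [6.7692 -21.6923; -21.6923 72.9231]
P' = Q + AᵀP(A−BK) = [16.7692 -19.6923; -19.6923 76.9231]
tr(P') = 93.6923

-0.3077 0.0769


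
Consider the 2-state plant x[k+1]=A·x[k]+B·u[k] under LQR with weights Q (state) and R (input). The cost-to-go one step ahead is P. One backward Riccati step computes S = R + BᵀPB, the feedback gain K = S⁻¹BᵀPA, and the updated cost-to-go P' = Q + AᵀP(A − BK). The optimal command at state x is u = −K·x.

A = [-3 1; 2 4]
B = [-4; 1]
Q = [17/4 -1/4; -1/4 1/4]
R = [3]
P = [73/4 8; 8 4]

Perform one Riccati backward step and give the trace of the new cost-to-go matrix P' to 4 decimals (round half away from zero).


BᵀP = [-65.0000 -28.0000]
S = R + BᵀPB = [3] + [232.0000] = [235.0000]
BᵀPA = [139.0000 -177.0000]
K = S⁻¹·BᵀPA = [0.5915 -0.7532]
A−BK = [-0.6340 -2.0128; 1.4085 4.7532]
AᵀP(A−BK) = [2.0330 1.9436; 1.9436 12.9351]
P' = Q + AᵀP(A−BK) = [6.2830 1.6936; 1.6936 13.1851]
tr(P') = 19.4681

19.4681


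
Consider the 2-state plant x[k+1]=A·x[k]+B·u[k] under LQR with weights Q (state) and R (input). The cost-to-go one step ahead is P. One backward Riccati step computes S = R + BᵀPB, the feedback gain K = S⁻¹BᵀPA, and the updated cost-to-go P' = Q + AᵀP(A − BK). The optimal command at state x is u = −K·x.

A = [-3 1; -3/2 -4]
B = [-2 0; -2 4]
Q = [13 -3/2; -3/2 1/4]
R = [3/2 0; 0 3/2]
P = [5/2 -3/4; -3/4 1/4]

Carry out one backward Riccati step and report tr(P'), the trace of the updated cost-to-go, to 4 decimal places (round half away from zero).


17.8093

BᵀP = [-3.5000 1.0000; -3.0000 1.0000]
S = R + BᵀPB = [3/2 0; 0 3/2] + [5.0000 4.0000; 4.0000 4.0000] = [6.5000 4.0000; 4.0000 5.5000]
BᵀPA = [9.0000 -7.5000; 7.5000 -7.0000]
K = S⁻¹·BᵀPA = [0.9873 -0.6709; 0.6456 -0.7848]
A−BK = [-1.0253 -0.3418; -2.1076 -2.2025]
AᵀP(A−BK) = [2.5847 -1.9509; -1.9509 1.9747]
P' = Q + AᵀP(A−BK) = [15.5847 -3.4509; -3.4509 2.2247]
tr(P') = 17.8093


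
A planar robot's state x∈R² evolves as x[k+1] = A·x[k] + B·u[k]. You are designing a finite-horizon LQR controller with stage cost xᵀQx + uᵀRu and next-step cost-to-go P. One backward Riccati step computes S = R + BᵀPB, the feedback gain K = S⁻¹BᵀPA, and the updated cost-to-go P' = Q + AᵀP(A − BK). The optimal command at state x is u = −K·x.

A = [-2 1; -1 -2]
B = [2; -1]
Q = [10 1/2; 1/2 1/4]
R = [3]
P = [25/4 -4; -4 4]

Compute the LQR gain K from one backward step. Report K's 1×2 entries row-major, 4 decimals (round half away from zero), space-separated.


-0.4375 0.8438

BᵀP = [16.5000 -12.0000]
S = R + BᵀPB = [3] + [45.0000] = [48.0000]
BᵀPA = [-21.0000 40.5000]
K = S⁻¹·BᵀPA = [-0.4375 0.8438]
A−BK = [-1.1250 -0.6875; -1.4375 -1.1563]
AᵀP(A−BK) = [3.8125 1.2188; 1.2188 4.0781]
P' = Q + AᵀP(A−BK) = [13.8125 1.7188; 1.7188 4.3281]
tr(P') = 18.1406


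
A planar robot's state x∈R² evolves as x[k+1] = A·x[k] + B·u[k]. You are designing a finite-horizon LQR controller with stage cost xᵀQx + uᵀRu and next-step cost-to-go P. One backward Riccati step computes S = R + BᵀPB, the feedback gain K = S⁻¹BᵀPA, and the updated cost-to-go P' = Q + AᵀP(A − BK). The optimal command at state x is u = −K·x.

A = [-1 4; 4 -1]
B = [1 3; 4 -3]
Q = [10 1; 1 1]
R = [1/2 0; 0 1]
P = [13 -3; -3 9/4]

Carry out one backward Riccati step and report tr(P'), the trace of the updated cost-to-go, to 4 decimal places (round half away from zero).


12.9118

BᵀP = [1.0000 6.0000; 48.0000 -15.7500]
S = R + BᵀPB = [1/2 0; 0 1] + [25.0000 -15.0000; -15.0000 191.2500] = [25.5000 -15.0000; -15.0000 192.2500]
BᵀPA = [23.0000 -2.0000; -111.0000 207.7500]
K = S⁻¹·BᵀPA = [0.5894 0.5840; -0.5314 1.1262]
A−BK = [0.0048 0.0374; 0.0483 0.0424]
AᵀP(A−BK) = [0.4602 -0.4254; -0.4254 1.4516]
P' = Q + AᵀP(A−BK) = [10.4602 0.5746; 0.5746 2.4516]
tr(P') = 12.9118


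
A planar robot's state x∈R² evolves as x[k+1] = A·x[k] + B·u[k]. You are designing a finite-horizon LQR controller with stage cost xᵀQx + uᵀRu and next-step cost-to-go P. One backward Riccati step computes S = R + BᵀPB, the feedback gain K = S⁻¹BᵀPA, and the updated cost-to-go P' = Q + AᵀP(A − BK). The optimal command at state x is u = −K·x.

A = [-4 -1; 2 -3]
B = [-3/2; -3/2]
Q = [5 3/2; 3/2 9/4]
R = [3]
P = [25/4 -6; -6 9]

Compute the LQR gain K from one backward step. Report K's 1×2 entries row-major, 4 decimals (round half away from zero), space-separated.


-0.7273 1.3455

BᵀP = [-0.3750 -4.5000]
S = R + BᵀPB = [3] + [7.3125] = [10.3125]
BᵀPA = [-7.5000 13.8750]
K = S⁻¹·BᵀPA = [-0.7273 1.3455]
A−BK = [-5.0909 1.0182; 0.9091 -0.9818]
AᵀP(A−BK) = [226.5455 -78.9091; -78.9091 32.5818]
P' = Q + AᵀP(A−BK) = [231.5455 -77.4091; -77.4091 34.8318]
tr(P') = 266.3773


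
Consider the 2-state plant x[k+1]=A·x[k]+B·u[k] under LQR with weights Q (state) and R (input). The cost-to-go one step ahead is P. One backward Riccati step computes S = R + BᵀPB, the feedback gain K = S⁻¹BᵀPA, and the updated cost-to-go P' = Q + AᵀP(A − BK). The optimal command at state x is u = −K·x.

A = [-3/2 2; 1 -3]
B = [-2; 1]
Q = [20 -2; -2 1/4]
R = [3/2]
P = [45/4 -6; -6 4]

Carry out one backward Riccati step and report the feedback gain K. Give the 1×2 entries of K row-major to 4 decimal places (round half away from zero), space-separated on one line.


BᵀP = [-28.5000 16.0000]
S = R + BᵀPB = [3/2] + [73.0000] = [74.5000]
BᵀPA = [58.7500 -105.0000]
K = S⁻¹·BᵀPA = [0.7886 -1.4094]
A−BK = [0.0772 -0.8188; 0.2114 -1.5906]
AᵀP(A−BK) = [0.9828 -1.9480; -1.9480 5.0134]
P' = Q + AᵀP(A−BK) = [20.9828 -3.9480; -3.9480 5.2634]
tr(P') = 26.2462

0.7886 -1.4094


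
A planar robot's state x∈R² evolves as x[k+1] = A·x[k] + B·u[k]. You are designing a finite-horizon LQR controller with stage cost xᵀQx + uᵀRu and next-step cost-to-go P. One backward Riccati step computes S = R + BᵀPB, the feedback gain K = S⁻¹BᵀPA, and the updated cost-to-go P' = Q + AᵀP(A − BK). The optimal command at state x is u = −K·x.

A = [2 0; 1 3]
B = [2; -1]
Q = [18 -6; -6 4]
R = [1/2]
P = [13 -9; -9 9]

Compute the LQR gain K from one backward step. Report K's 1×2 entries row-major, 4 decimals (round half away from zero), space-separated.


BᵀP = [35.0000 -27.0000]
S = R + BᵀPB = [1/2] + [97.0000] = [97.5000]
BᵀPA = [43.0000 -81.0000]
K = S⁻¹·BᵀPA = [0.4410 -0.8308]
A−BK = [1.1179 1.6615; 1.4410 2.1692]
AᵀP(A−BK) = [6.0359 8.7231; 8.7231 13.7077]
P' = Q + AᵀP(A−BK) = [24.0359 2.7231; 2.7231 17.7077]
tr(P') = 41.7436

0.4410 -0.8308
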